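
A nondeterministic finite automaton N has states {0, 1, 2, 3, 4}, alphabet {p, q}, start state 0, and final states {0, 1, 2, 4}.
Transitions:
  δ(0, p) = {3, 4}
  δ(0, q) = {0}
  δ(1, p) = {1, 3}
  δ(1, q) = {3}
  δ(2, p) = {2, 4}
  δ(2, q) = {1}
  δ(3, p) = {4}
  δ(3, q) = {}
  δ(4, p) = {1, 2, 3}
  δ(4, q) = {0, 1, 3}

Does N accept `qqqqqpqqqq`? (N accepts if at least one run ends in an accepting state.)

Start: {0}
read q: {0}
read q: {0}
read q: {0}
read q: {0}
read q: {0}
read p: {3, 4}
read q: {0, 1, 3}
read q: {0, 3}
read q: {0}
read q: {0}
Reachable ∩ accepting = {0} — nonempty.

accepted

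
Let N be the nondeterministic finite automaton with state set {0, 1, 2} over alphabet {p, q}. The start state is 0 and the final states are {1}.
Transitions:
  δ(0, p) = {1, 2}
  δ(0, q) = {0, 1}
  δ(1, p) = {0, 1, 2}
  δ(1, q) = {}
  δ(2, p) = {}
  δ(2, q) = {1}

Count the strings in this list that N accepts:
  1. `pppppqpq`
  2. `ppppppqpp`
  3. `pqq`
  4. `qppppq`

`pppppqpq`: accepted
`ppppppqpp`: accepted
`pqq`: rejected
`qppppq`: accepted

3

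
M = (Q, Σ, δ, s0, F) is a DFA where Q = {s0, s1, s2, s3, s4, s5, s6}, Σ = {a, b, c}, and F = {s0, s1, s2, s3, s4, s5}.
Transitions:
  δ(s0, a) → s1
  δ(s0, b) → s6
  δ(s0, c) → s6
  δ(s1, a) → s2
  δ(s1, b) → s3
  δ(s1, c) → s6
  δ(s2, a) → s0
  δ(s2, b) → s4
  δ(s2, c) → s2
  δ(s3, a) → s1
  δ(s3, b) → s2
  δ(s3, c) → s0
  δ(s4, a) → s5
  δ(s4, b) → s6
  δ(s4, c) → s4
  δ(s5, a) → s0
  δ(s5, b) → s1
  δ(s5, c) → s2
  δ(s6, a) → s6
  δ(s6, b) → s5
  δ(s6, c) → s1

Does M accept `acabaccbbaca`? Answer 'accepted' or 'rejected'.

s0 --a--> s1
s1 --c--> s6
s6 --a--> s6
s6 --b--> s5
s5 --a--> s0
s0 --c--> s6
s6 --c--> s1
s1 --b--> s3
s3 --b--> s2
s2 --a--> s0
s0 --c--> s6
s6 --a--> s6
End in state s6, which is not an accepting state.

rejected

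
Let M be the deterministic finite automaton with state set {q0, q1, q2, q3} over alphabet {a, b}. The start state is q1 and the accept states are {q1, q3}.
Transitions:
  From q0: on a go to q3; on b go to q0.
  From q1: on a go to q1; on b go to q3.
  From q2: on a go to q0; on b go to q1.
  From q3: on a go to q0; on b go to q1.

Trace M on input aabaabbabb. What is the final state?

q0

q1 --a--> q1
q1 --a--> q1
q1 --b--> q3
q3 --a--> q0
q0 --a--> q3
q3 --b--> q1
q1 --b--> q3
q3 --a--> q0
q0 --b--> q0
q0 --b--> q0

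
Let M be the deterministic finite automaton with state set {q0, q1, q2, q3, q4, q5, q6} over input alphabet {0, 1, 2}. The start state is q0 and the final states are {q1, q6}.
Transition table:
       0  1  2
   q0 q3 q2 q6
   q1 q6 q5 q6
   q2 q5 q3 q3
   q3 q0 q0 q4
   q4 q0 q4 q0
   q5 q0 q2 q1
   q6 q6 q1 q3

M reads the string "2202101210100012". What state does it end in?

q6

q0 --2--> q6
q6 --2--> q3
q3 --0--> q0
q0 --2--> q6
q6 --1--> q1
q1 --0--> q6
q6 --1--> q1
q1 --2--> q6
q6 --1--> q1
q1 --0--> q6
q6 --1--> q1
q1 --0--> q6
q6 --0--> q6
q6 --0--> q6
q6 --1--> q1
q1 --2--> q6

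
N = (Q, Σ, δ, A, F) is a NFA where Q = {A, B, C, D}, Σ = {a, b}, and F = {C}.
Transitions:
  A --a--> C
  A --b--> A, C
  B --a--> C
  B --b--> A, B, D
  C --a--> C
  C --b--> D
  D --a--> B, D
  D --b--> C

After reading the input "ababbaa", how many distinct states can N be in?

Start: {A}
read a: {C}
read b: {D}
read a: {B, D}
read b: {A, B, C, D}
read b: {A, B, C, D}
read a: {B, C, D}
read a: {B, C, D}
Final reachable set {B, C, D} has 3 states.

3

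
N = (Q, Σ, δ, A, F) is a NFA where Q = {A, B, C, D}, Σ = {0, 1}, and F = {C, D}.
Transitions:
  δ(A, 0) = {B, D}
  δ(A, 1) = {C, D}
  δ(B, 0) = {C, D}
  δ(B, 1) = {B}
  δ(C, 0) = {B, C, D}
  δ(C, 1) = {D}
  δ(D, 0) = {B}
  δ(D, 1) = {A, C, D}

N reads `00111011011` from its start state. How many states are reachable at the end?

Start: {A}
read 0: {B, D}
read 0: {B, C, D}
read 1: {A, B, C, D}
read 1: {A, B, C, D}
read 1: {A, B, C, D}
read 0: {B, C, D}
read 1: {A, B, C, D}
read 1: {A, B, C, D}
read 0: {B, C, D}
read 1: {A, B, C, D}
read 1: {A, B, C, D}
Final reachable set {A, B, C, D} has 4 states.

4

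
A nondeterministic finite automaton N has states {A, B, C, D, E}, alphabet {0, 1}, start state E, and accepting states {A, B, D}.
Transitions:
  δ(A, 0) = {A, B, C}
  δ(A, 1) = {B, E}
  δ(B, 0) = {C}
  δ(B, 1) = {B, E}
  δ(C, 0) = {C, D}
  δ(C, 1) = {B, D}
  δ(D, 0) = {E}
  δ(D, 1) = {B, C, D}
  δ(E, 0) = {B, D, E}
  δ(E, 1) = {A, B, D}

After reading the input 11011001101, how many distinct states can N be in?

Start: {E}
read 1: {A, B, D}
read 1: {B, C, D, E}
read 0: {B, C, D, E}
read 1: {A, B, C, D, E}
read 1: {A, B, C, D, E}
read 0: {A, B, C, D, E}
read 0: {A, B, C, D, E}
read 1: {A, B, C, D, E}
read 1: {A, B, C, D, E}
read 0: {A, B, C, D, E}
read 1: {A, B, C, D, E}
Final reachable set {A, B, C, D, E} has 5 states.

5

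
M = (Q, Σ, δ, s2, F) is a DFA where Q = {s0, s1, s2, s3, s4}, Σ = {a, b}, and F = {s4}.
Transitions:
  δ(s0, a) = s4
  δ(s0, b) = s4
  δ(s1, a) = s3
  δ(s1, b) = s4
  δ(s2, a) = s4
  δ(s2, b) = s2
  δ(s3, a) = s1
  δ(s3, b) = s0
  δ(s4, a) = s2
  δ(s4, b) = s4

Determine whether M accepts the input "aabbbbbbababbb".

s2 --a--> s4
s4 --a--> s2
s2 --b--> s2
s2 --b--> s2
s2 --b--> s2
s2 --b--> s2
s2 --b--> s2
s2 --b--> s2
s2 --a--> s4
s4 --b--> s4
s4 --a--> s2
s2 --b--> s2
s2 --b--> s2
s2 --b--> s2
End in state s2, which is not an accepting state.

rejected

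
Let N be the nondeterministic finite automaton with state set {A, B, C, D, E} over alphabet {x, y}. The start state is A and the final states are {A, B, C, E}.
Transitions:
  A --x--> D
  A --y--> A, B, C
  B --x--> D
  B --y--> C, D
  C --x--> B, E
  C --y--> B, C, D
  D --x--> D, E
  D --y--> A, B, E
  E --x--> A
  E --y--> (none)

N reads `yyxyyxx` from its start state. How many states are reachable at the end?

3

Start: {A}
read y: {A, B, C}
read y: {A, B, C, D}
read x: {B, D, E}
read y: {A, B, C, D, E}
read y: {A, B, C, D, E}
read x: {A, B, D, E}
read x: {A, D, E}
Final reachable set {A, D, E} has 3 states.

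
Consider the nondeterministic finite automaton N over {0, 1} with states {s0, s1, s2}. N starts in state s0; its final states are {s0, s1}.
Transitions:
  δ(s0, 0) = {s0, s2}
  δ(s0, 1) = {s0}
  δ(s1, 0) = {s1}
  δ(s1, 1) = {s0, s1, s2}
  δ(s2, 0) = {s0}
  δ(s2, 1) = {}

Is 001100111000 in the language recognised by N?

Start: {s0}
read 0: {s0, s2}
read 0: {s0, s2}
read 1: {s0}
read 1: {s0}
read 0: {s0, s2}
read 0: {s0, s2}
read 1: {s0}
read 1: {s0}
read 1: {s0}
read 0: {s0, s2}
read 0: {s0, s2}
read 0: {s0, s2}
Reachable ∩ accepting = {s0} — nonempty.

accepted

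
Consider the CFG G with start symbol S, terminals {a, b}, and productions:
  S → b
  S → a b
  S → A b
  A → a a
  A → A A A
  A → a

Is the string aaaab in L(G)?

S ⇒ Ab ⇒ AAAb ⇒ aaAAb ⇒ aaaAb ⇒ aaaab

yes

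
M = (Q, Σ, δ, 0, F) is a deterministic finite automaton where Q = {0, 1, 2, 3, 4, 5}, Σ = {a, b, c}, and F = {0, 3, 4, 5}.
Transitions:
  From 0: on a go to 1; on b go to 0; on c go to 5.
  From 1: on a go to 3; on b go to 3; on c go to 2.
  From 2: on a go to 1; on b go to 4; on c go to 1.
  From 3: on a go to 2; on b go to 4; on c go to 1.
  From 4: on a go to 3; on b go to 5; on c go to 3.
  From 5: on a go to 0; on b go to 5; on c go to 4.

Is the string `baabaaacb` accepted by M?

0 --b--> 0
0 --a--> 1
1 --a--> 3
3 --b--> 4
4 --a--> 3
3 --a--> 2
2 --a--> 1
1 --c--> 2
2 --b--> 4
End in state 4, which is an accepting state.

accepted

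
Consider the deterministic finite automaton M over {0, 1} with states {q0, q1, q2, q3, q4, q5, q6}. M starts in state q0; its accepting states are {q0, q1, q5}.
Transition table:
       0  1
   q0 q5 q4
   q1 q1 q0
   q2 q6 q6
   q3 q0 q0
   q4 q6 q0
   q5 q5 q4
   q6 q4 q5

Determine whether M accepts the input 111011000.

rejected

q0 --1--> q4
q4 --1--> q0
q0 --1--> q4
q4 --0--> q6
q6 --1--> q5
q5 --1--> q4
q4 --0--> q6
q6 --0--> q4
q4 --0--> q6
End in state q6, which is not an accepting state.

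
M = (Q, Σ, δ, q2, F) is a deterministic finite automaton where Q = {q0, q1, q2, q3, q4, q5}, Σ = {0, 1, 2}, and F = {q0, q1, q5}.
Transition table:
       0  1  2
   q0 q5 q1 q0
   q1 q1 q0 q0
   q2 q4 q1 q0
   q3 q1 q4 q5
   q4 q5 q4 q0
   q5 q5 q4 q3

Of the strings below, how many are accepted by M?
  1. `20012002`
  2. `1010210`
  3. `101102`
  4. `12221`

`20012002`: rejected
`1010210`: accepted
`101102`: accepted
`12221`: accepted

3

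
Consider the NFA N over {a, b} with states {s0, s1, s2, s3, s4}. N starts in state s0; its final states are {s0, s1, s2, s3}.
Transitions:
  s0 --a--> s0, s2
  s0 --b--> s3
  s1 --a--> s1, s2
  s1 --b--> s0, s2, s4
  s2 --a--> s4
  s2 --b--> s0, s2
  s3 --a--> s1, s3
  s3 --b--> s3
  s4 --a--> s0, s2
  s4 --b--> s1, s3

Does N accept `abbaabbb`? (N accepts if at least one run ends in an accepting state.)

Start: {s0}
read a: {s0, s2}
read b: {s0, s2, s3}
read b: {s0, s2, s3}
read a: {s0, s1, s2, s3, s4}
read a: {s0, s1, s2, s3, s4}
read b: {s0, s1, s2, s3, s4}
read b: {s0, s1, s2, s3, s4}
read b: {s0, s1, s2, s3, s4}
Reachable ∩ accepting = {s0, s1, s2, s3} — nonempty.

accepted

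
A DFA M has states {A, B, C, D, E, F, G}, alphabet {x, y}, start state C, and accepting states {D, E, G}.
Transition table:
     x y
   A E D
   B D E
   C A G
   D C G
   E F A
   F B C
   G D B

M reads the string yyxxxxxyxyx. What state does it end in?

C --y--> G
G --y--> B
B --x--> D
D --x--> C
C --x--> A
A --x--> E
E --x--> F
F --y--> C
C --x--> A
A --y--> D
D --x--> C

C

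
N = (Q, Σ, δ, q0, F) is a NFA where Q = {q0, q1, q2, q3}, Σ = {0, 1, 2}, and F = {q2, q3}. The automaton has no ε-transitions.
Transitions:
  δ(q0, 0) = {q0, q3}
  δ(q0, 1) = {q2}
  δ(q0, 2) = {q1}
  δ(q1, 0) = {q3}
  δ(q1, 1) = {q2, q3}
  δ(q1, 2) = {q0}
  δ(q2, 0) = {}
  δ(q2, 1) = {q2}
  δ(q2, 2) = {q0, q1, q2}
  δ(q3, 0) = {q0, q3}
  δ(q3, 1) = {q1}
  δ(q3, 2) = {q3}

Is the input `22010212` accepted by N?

rejected

Start: {q0}
read 2: {q1}
read 2: {q0}
read 0: {q0, q3}
read 1: {q1, q2}
read 0: {q3}
read 2: {q3}
read 1: {q1}
read 2: {q0}
Reachable ∩ accepting = {} — empty.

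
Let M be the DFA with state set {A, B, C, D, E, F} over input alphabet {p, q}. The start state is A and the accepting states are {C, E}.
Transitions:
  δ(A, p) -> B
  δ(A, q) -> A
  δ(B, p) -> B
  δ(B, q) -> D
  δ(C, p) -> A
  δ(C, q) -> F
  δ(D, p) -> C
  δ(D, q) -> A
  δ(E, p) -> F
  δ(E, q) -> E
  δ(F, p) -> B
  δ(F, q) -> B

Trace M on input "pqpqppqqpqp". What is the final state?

A --p--> B
B --q--> D
D --p--> C
C --q--> F
F --p--> B
B --p--> B
B --q--> D
D --q--> A
A --p--> B
B --q--> D
D --p--> C

C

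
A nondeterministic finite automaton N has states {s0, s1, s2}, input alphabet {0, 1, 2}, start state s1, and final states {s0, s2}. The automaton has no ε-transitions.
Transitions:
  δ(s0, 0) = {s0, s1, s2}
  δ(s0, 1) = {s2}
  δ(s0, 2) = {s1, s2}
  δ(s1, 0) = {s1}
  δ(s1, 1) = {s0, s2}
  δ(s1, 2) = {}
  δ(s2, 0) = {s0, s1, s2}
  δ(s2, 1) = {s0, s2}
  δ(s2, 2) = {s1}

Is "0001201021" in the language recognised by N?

accepted

Start: {s1}
read 0: {s1}
read 0: {s1}
read 0: {s1}
read 1: {s0, s2}
read 2: {s1, s2}
read 0: {s0, s1, s2}
read 1: {s0, s2}
read 0: {s0, s1, s2}
read 2: {s1, s2}
read 1: {s0, s2}
Reachable ∩ accepting = {s0, s2} — nonempty.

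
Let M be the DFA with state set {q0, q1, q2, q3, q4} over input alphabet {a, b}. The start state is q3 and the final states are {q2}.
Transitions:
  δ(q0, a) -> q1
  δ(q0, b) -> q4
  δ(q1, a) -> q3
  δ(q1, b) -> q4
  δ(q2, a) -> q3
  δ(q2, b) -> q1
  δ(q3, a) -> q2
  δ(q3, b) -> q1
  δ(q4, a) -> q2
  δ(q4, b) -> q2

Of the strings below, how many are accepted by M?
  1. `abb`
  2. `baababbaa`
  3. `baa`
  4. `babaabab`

1

`abb`: rejected
`baababbaa`: rejected
`baa`: accepted
`babaabab`: rejected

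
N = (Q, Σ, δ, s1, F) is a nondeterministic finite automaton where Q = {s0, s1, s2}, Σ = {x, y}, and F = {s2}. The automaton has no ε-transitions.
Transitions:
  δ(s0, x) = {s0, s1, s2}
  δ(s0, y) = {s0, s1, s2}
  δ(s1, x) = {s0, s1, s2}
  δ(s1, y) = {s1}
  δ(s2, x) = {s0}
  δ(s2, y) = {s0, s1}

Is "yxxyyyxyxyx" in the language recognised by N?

Start: {s1}
read y: {s1}
read x: {s0, s1, s2}
read x: {s0, s1, s2}
read y: {s0, s1, s2}
read y: {s0, s1, s2}
read y: {s0, s1, s2}
read x: {s0, s1, s2}
read y: {s0, s1, s2}
read x: {s0, s1, s2}
read y: {s0, s1, s2}
read x: {s0, s1, s2}
Reachable ∩ accepting = {s2} — nonempty.

accepted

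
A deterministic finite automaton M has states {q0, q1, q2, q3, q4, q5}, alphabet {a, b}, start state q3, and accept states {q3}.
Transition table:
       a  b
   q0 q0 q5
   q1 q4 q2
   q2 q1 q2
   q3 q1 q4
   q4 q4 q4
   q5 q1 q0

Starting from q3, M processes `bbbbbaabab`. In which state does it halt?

q4

q3 --b--> q4
q4 --b--> q4
q4 --b--> q4
q4 --b--> q4
q4 --b--> q4
q4 --a--> q4
q4 --a--> q4
q4 --b--> q4
q4 --a--> q4
q4 --b--> q4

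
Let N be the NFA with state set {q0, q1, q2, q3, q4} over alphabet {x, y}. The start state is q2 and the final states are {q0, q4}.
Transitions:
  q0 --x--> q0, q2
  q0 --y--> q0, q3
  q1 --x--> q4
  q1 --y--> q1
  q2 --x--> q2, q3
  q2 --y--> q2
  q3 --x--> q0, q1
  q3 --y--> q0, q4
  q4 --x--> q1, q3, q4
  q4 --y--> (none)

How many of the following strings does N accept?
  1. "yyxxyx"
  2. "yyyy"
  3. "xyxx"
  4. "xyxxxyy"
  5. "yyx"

"yyxxyx": accepted
"yyyy": rejected
"xyxx": accepted
"xyxxxyy": accepted
"yyx": rejected

3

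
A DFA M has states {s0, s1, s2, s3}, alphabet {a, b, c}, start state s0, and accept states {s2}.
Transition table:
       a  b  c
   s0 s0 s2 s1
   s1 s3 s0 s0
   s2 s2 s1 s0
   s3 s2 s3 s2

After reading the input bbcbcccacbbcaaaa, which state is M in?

s0 --b--> s2
s2 --b--> s1
s1 --c--> s0
s0 --b--> s2
s2 --c--> s0
s0 --c--> s1
s1 --c--> s0
s0 --a--> s0
s0 --c--> s1
s1 --b--> s0
s0 --b--> s2
s2 --c--> s0
s0 --a--> s0
s0 --a--> s0
s0 --a--> s0
s0 --a--> s0

s0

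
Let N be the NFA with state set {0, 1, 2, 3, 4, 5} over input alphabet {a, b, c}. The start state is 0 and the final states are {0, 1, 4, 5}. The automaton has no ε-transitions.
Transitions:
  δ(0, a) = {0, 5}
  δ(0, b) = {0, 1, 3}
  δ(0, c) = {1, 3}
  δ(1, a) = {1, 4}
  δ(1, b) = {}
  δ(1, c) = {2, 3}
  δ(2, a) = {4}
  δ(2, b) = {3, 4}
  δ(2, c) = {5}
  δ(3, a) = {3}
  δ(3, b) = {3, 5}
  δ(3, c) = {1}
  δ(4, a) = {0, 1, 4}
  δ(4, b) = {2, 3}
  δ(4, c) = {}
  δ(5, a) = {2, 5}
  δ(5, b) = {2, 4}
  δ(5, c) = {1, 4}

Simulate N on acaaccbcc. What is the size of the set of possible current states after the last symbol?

Start: {0}
read a: {0, 5}
read c: {1, 3, 4}
read a: {0, 1, 3, 4}
read a: {0, 1, 3, 4, 5}
read c: {1, 2, 3, 4}
read c: {1, 2, 3, 5}
read b: {2, 3, 4, 5}
read c: {1, 4, 5}
read c: {1, 2, 3, 4}
Final reachable set {1, 2, 3, 4} has 4 states.

4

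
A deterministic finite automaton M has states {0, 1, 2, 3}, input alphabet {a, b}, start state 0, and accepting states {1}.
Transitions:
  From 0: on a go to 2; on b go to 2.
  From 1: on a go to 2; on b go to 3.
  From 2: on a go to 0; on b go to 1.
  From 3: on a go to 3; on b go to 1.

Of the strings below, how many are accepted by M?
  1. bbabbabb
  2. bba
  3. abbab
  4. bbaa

bbabbabb: rejected
bba: rejected
abbab: accepted
bbaa: rejected

1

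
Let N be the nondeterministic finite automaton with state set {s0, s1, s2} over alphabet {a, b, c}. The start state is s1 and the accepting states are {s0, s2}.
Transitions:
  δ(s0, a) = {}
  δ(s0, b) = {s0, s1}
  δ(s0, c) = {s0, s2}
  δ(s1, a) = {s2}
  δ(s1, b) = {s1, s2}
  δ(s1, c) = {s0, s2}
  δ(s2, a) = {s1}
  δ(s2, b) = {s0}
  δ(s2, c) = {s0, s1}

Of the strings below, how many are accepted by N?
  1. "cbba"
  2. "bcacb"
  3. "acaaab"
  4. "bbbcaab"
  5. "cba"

5

"cbba": accepted
"bcacb": accepted
"acaaab": accepted
"bbbcaab": accepted
"cba": accepted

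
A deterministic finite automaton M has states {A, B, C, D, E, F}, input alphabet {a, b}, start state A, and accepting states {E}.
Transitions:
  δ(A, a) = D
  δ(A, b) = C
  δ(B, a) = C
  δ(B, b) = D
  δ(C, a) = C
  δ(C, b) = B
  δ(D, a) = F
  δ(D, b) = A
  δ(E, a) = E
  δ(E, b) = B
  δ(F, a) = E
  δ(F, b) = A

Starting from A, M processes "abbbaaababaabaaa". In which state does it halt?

C

A --a--> D
D --b--> A
A --b--> C
C --b--> B
B --a--> C
C --a--> C
C --a--> C
C --b--> B
B --a--> C
C --b--> B
B --a--> C
C --a--> C
C --b--> B
B --a--> C
C --a--> C
C --a--> C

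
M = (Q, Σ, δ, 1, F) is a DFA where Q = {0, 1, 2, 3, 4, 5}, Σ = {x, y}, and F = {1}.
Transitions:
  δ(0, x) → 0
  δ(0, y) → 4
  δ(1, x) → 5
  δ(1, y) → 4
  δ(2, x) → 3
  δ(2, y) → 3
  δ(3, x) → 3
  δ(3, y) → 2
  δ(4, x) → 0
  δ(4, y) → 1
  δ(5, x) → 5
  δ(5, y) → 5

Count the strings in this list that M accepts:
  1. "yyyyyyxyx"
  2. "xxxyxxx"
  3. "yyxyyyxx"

"yyyyyyxyx": rejected
"xxxyxxx": rejected
"yyxyyyxx": rejected

0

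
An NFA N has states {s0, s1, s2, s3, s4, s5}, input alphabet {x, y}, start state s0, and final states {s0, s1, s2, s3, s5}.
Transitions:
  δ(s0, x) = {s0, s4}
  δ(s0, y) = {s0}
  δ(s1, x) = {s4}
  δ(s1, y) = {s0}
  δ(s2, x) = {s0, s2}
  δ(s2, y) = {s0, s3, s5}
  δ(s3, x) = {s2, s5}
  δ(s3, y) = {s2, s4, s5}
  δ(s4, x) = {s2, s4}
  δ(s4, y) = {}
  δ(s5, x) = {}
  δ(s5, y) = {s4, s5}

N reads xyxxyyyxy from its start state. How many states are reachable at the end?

4

Start: {s0}
read x: {s0, s4}
read y: {s0}
read x: {s0, s4}
read x: {s0, s2, s4}
read y: {s0, s3, s5}
read y: {s0, s2, s4, s5}
read y: {s0, s3, s4, s5}
read x: {s0, s2, s4, s5}
read y: {s0, s3, s4, s5}
Final reachable set {s0, s3, s4, s5} has 4 states.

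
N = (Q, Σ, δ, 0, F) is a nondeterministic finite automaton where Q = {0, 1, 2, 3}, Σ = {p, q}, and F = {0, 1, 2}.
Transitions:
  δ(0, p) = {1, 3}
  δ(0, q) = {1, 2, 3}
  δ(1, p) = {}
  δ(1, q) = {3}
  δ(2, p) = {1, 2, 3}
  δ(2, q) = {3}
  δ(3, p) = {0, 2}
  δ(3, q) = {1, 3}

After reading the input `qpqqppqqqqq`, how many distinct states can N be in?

2

Start: {0}
read q: {1, 2, 3}
read p: {0, 1, 2, 3}
read q: {1, 2, 3}
read q: {1, 3}
read p: {0, 2}
read p: {1, 2, 3}
read q: {1, 3}
read q: {1, 3}
read q: {1, 3}
read q: {1, 3}
read q: {1, 3}
Final reachable set {1, 3} has 2 states.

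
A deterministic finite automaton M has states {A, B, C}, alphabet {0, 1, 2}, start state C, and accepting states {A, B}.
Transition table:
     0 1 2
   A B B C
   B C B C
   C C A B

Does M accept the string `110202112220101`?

C --1--> A
A --1--> B
B --0--> C
C --2--> B
B --0--> C
C --2--> B
B --1--> B
B --1--> B
B --2--> C
C --2--> B
B --2--> C
C --0--> C
C --1--> A
A --0--> B
B --1--> B
End in state B, which is an accepting state.

accepted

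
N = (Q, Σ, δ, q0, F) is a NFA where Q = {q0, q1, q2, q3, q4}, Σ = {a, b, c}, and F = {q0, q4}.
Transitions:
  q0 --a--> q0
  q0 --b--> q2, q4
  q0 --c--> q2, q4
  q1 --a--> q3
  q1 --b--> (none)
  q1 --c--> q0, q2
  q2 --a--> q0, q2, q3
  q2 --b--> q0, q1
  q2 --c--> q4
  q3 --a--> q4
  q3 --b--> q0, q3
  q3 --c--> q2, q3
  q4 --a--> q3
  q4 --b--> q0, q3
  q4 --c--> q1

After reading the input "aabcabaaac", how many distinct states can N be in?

3

Start: {q0}
read a: {q0}
read a: {q0}
read b: {q2, q4}
read c: {q1, q4}
read a: {q3}
read b: {q0, q3}
read a: {q0, q4}
read a: {q0, q3}
read a: {q0, q4}
read c: {q1, q2, q4}
Final reachable set {q1, q2, q4} has 3 states.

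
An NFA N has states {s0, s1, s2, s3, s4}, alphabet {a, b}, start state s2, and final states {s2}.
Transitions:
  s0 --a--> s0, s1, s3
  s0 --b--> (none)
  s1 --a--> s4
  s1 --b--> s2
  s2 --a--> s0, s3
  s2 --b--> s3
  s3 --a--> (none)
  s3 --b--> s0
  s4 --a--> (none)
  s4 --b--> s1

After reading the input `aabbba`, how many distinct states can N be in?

3

Start: {s2}
read a: {s0, s3}
read a: {s0, s1, s3}
read b: {s0, s2}
read b: {s3}
read b: {s0}
read a: {s0, s1, s3}
Final reachable set {s0, s1, s3} has 3 states.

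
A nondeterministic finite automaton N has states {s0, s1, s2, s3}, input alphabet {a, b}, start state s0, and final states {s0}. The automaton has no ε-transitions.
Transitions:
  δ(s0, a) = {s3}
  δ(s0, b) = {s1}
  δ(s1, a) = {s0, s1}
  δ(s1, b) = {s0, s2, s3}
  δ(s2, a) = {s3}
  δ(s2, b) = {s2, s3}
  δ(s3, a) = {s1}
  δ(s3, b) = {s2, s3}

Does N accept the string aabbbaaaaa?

Start: {s0}
read a: {s3}
read a: {s1}
read b: {s0, s2, s3}
read b: {s1, s2, s3}
read b: {s0, s2, s3}
read a: {s1, s3}
read a: {s0, s1}
read a: {s0, s1, s3}
read a: {s0, s1, s3}
read a: {s0, s1, s3}
Reachable ∩ accepting = {s0} — nonempty.

accepted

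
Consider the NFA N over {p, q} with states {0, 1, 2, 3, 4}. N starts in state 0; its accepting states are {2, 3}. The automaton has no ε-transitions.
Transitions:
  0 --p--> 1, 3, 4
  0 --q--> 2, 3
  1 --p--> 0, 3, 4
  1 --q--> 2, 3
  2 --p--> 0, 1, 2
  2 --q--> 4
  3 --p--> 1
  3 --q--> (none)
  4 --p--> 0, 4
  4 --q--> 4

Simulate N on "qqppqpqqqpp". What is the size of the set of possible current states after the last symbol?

Start: {0}
read q: {2, 3}
read q: {4}
read p: {0, 4}
read p: {0, 1, 3, 4}
read q: {2, 3, 4}
read p: {0, 1, 2, 4}
read q: {2, 3, 4}
read q: {4}
read q: {4}
read p: {0, 4}
read p: {0, 1, 3, 4}
Final reachable set {0, 1, 3, 4} has 4 states.

4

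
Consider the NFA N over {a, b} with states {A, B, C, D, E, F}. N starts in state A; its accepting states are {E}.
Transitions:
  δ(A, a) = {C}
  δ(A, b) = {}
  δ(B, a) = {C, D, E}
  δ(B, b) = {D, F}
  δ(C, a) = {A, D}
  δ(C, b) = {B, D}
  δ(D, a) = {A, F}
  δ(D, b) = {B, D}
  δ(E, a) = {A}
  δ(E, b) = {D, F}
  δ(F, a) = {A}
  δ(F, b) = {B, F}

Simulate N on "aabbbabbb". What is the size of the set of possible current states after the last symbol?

3

Start: {A}
read a: {C}
read a: {A, D}
read b: {B, D}
read b: {B, D, F}
read b: {B, D, F}
read a: {A, C, D, E, F}
read b: {B, D, F}
read b: {B, D, F}
read b: {B, D, F}
Final reachable set {B, D, F} has 3 states.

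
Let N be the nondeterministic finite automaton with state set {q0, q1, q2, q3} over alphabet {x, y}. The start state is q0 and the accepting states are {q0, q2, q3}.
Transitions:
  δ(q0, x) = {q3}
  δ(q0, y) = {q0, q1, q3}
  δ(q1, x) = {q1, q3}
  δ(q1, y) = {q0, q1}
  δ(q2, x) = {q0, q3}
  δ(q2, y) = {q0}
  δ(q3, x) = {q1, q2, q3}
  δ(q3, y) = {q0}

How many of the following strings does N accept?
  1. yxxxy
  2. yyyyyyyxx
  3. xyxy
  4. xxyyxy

yxxxy: accepted
yyyyyyyxx: accepted
xyxy: accepted
xxyyxy: accepted

4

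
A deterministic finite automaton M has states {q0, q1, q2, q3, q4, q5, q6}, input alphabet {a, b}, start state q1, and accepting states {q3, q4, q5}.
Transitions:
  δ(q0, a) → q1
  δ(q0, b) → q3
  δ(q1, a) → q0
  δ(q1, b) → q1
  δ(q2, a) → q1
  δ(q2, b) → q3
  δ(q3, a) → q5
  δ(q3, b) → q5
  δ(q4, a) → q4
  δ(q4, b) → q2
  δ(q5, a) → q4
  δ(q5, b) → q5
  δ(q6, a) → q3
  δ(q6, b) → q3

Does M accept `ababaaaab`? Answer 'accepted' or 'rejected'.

rejected

q1 --a--> q0
q0 --b--> q3
q3 --a--> q5
q5 --b--> q5
q5 --a--> q4
q4 --a--> q4
q4 --a--> q4
q4 --a--> q4
q4 --b--> q2
End in state q2, which is not an accepting state.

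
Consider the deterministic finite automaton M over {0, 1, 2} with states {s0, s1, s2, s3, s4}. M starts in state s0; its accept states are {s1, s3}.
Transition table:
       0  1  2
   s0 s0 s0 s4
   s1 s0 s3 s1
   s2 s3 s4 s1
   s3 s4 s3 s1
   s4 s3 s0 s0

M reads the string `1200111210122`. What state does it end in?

s0 --1--> s0
s0 --2--> s4
s4 --0--> s3
s3 --0--> s4
s4 --1--> s0
s0 --1--> s0
s0 --1--> s0
s0 --2--> s4
s4 --1--> s0
s0 --0--> s0
s0 --1--> s0
s0 --2--> s4
s4 --2--> s0

s0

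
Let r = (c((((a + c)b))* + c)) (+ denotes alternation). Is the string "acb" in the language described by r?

No split of acb into u·v has c matching u and ((((a+c)b))*+c) matching v.

no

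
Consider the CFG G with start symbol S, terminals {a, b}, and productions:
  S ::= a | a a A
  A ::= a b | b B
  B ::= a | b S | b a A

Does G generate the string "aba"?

no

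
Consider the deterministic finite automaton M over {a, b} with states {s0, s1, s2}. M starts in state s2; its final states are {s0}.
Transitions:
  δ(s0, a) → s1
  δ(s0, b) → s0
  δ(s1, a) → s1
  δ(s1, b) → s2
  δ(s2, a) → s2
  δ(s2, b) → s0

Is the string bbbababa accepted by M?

s2 --b--> s0
s0 --b--> s0
s0 --b--> s0
s0 --a--> s1
s1 --b--> s2
s2 --a--> s2
s2 --b--> s0
s0 --a--> s1
End in state s1, which is not an accepting state.

rejected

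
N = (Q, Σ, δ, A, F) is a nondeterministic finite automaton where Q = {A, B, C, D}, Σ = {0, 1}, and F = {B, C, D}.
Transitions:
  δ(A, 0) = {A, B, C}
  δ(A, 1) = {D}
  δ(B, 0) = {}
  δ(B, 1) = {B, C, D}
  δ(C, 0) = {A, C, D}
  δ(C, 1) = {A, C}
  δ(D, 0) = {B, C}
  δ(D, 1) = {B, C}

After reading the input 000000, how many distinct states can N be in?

4

Start: {A}
read 0: {A, B, C}
read 0: {A, B, C, D}
read 0: {A, B, C, D}
read 0: {A, B, C, D}
read 0: {A, B, C, D}
read 0: {A, B, C, D}
Final reachable set {A, B, C, D} has 4 states.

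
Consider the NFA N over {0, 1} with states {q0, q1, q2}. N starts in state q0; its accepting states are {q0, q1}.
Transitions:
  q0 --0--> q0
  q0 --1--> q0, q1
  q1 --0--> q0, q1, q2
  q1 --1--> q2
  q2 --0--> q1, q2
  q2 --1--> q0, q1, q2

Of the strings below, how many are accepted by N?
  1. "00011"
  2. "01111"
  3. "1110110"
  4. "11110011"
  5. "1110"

"00011": accepted
"01111": accepted
"1110110": accepted
"11110011": accepted
"1110": accepted

5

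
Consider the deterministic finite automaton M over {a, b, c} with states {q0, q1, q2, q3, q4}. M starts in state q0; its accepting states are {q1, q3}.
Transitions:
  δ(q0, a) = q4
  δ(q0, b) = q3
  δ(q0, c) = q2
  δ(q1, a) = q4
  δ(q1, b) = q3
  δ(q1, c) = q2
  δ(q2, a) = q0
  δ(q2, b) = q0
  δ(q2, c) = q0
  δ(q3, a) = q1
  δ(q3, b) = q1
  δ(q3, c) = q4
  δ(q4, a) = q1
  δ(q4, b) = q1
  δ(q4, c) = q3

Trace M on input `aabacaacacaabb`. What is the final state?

q0 --a--> q4
q4 --a--> q1
q1 --b--> q3
q3 --a--> q1
q1 --c--> q2
q2 --a--> q0
q0 --a--> q4
q4 --c--> q3
q3 --a--> q1
q1 --c--> q2
q2 --a--> q0
q0 --a--> q4
q4 --b--> q1
q1 --b--> q3

q3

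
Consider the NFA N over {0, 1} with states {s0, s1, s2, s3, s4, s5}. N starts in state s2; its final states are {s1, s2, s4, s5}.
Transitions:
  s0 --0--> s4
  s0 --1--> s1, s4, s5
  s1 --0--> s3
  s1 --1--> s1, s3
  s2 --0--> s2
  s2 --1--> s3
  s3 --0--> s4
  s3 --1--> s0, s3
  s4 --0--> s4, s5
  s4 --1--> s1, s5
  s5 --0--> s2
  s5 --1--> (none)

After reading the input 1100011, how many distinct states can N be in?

Start: {s2}
read 1: {s3}
read 1: {s0, s3}
read 0: {s4}
read 0: {s4, s5}
read 0: {s2, s4, s5}
read 1: {s1, s3, s5}
read 1: {s0, s1, s3}
Final reachable set {s0, s1, s3} has 3 states.

3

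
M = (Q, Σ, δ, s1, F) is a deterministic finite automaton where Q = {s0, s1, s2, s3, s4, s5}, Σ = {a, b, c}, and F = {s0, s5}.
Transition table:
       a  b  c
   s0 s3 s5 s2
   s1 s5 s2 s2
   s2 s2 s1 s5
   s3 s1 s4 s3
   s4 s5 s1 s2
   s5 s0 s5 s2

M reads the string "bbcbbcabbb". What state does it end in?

s5

s1 --b--> s2
s2 --b--> s1
s1 --c--> s2
s2 --b--> s1
s1 --b--> s2
s2 --c--> s5
s5 --a--> s0
s0 --b--> s5
s5 --b--> s5
s5 --b--> s5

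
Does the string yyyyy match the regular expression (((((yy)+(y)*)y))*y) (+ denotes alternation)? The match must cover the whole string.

Split as yyyy·y: ((((yy)+(y)*)y))* matches yyyy and y matches y.

yes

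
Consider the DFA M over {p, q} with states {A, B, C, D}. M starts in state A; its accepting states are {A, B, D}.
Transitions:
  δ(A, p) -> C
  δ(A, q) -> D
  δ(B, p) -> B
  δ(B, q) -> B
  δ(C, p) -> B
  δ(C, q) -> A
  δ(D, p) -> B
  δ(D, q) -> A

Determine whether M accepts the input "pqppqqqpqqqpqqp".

A --p--> C
C --q--> A
A --p--> C
C --p--> B
B --q--> B
B --q--> B
B --q--> B
B --p--> B
B --q--> B
B --q--> B
B --q--> B
B --p--> B
B --q--> B
B --q--> B
B --p--> B
End in state B, which is an accepting state.

accepted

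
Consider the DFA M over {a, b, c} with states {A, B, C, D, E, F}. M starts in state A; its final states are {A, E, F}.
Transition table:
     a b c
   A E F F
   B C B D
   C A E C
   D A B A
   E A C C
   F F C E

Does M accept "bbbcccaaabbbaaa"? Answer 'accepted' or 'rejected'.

A --b--> F
F --b--> C
C --b--> E
E --c--> C
C --c--> C
C --c--> C
C --a--> A
A --a--> E
E --a--> A
A --b--> F
F --b--> C
C --b--> E
E --a--> A
A --a--> E
E --a--> A
End in state A, which is an accepting state.

accepted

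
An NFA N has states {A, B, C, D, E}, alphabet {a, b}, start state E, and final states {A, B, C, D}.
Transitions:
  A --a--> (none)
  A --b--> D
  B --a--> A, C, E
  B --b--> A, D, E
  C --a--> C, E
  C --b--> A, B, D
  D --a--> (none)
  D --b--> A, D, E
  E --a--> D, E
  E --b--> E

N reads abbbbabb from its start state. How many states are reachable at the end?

Start: {E}
read a: {D, E}
read b: {A, D, E}
read b: {A, D, E}
read b: {A, D, E}
read b: {A, D, E}
read a: {D, E}
read b: {A, D, E}
read b: {A, D, E}
Final reachable set {A, D, E} has 3 states.

3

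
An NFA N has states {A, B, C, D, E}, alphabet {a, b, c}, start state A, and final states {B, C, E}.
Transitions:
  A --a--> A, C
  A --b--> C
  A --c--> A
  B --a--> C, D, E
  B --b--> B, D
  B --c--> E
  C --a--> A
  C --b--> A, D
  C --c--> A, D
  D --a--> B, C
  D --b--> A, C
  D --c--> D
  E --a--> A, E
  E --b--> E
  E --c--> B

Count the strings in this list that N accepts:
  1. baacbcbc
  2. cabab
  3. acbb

2

baacbcbc: rejected
cabab: accepted
acbb: accepted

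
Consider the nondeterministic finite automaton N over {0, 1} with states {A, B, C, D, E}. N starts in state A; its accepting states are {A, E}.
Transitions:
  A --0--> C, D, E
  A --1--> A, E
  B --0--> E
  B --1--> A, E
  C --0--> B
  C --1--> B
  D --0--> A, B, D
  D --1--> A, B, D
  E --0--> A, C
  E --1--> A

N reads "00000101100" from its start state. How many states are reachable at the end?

Start: {A}
read 0: {C, D, E}
read 0: {A, B, C, D}
read 0: {A, B, C, D, E}
read 0: {A, B, C, D, E}
read 0: {A, B, C, D, E}
read 1: {A, B, D, E}
read 0: {A, B, C, D, E}
read 1: {A, B, D, E}
read 1: {A, B, D, E}
read 0: {A, B, C, D, E}
read 0: {A, B, C, D, E}
Final reachable set {A, B, C, D, E} has 5 states.

5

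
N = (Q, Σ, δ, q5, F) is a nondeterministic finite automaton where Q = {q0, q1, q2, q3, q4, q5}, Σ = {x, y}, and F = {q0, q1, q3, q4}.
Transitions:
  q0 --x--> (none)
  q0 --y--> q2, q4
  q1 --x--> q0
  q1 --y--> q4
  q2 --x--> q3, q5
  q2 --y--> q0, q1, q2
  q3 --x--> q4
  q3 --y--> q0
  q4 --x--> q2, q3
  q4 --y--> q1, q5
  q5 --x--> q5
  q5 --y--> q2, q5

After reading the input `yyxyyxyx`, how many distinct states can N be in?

Start: {q5}
read y: {q2, q5}
read y: {q0, q1, q2, q5}
read x: {q0, q3, q5}
read y: {q0, q2, q4, q5}
read y: {q0, q1, q2, q4, q5}
read x: {q0, q2, q3, q5}
read y: {q0, q1, q2, q4, q5}
read x: {q0, q2, q3, q5}
Final reachable set {q0, q2, q3, q5} has 4 states.

4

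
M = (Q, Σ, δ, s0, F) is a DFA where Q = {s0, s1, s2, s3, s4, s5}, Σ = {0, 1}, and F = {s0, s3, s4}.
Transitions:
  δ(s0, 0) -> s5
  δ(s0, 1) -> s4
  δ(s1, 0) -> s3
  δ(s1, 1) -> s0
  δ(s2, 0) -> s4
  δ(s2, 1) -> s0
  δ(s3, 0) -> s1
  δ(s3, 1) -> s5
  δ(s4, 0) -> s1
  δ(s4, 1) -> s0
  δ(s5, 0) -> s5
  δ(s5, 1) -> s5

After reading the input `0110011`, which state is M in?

s5

s0 --0--> s5
s5 --1--> s5
s5 --1--> s5
s5 --0--> s5
s5 --0--> s5
s5 --1--> s5
s5 --1--> s5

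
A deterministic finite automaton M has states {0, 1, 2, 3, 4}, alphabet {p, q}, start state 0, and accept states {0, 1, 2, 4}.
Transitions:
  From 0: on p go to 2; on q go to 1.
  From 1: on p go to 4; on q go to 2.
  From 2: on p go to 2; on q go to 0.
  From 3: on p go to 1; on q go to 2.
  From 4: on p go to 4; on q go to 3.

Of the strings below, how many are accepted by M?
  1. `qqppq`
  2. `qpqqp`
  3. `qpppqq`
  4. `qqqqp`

`qqppq`: accepted
`qpqqp`: accepted
`qpppqq`: accepted
`qqqqp`: accepted

4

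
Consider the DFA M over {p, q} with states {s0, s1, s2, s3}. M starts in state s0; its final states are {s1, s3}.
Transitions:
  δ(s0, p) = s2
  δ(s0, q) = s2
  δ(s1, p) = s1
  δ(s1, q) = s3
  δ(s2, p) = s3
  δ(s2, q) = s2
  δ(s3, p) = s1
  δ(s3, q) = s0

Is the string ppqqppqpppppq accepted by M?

s0 --p--> s2
s2 --p--> s3
s3 --q--> s0
s0 --q--> s2
s2 --p--> s3
s3 --p--> s1
s1 --q--> s3
s3 --p--> s1
s1 --p--> s1
s1 --p--> s1
s1 --p--> s1
s1 --p--> s1
s1 --q--> s3
End in state s3, which is an accepting state.

accepted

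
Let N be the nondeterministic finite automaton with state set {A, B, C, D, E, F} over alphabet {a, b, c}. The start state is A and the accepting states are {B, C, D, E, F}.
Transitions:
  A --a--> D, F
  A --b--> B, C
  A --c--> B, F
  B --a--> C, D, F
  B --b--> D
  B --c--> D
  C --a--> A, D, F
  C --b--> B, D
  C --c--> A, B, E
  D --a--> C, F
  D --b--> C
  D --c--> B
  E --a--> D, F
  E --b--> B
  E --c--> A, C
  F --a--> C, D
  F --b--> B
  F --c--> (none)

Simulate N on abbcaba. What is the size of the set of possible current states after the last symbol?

Start: {A}
read a: {D, F}
read b: {B, C}
read b: {B, D}
read c: {B, D}
read a: {C, D, F}
read b: {B, C, D}
read a: {A, C, D, F}
Final reachable set {A, C, D, F} has 4 states.

4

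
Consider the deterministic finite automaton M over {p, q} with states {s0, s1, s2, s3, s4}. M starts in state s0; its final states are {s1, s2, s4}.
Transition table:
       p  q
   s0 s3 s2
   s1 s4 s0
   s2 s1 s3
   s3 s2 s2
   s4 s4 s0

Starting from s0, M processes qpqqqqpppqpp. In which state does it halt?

s0 --q--> s2
s2 --p--> s1
s1 --q--> s0
s0 --q--> s2
s2 --q--> s3
s3 --q--> s2
s2 --p--> s1
s1 --p--> s4
s4 --p--> s4
s4 --q--> s0
s0 --p--> s3
s3 --p--> s2

s2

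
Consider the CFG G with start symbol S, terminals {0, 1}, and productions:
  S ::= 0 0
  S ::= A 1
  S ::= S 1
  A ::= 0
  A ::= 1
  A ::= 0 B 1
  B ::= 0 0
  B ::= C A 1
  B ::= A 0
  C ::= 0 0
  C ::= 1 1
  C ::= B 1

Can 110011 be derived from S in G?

no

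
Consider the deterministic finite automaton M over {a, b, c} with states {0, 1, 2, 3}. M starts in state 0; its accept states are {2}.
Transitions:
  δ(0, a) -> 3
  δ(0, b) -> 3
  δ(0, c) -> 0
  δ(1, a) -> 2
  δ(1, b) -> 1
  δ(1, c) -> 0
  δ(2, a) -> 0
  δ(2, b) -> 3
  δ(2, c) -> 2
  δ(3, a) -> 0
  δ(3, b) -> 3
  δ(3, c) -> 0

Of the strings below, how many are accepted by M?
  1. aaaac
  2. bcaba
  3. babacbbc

aaaac: rejected
bcaba: rejected
babacbbc: rejected

0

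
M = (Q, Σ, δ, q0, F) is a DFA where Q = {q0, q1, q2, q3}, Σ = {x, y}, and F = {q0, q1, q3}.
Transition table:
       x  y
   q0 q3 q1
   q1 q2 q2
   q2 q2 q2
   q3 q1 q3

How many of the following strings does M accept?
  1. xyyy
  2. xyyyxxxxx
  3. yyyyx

1

xyyy: accepted
xyyyxxxxx: rejected
yyyyx: rejected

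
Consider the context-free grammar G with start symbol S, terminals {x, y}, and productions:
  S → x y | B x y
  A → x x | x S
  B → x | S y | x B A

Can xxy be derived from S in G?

yes

S ⇒ Bxy ⇒ xxy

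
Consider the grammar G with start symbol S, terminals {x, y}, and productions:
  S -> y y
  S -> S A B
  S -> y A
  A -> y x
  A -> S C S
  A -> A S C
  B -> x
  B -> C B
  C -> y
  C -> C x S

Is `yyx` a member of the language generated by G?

yes

S ⇒ yA ⇒ yyx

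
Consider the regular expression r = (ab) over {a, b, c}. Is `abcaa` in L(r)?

No split of abcaa into u·v has a matching u and b matching v.

no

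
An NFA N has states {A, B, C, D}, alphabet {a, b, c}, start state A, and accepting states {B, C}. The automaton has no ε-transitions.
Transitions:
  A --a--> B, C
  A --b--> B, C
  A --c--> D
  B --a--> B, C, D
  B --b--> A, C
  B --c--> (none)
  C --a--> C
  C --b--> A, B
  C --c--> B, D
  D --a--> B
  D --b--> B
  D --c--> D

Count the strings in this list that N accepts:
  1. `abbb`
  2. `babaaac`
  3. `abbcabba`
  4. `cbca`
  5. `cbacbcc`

`abbb`: accepted
`babaaac`: accepted
`abbcabba`: accepted
`cbca`: rejected
`cbacbcc`: rejected

3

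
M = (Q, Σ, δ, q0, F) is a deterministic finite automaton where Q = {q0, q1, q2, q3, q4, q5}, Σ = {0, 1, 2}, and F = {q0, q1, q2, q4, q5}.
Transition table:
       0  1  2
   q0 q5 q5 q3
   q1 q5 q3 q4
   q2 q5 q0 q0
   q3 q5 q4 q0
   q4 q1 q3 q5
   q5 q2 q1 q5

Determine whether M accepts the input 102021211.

q0 --1--> q5
q5 --0--> q2
q2 --2--> q0
q0 --0--> q5
q5 --2--> q5
q5 --1--> q1
q1 --2--> q4
q4 --1--> q3
q3 --1--> q4
End in state q4, which is an accepting state.

accepted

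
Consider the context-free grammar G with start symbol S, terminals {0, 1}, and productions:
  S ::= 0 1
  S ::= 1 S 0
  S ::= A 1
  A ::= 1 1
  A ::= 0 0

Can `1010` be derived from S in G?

S ⇒ 1S0 ⇒ 1010

yes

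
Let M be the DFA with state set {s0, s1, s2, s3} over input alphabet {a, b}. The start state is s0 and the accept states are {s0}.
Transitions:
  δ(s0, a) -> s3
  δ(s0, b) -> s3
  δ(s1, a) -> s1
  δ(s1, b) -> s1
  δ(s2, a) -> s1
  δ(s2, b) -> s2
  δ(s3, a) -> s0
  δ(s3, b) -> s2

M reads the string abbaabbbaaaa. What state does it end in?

s0 --a--> s3
s3 --b--> s2
s2 --b--> s2
s2 --a--> s1
s1 --a--> s1
s1 --b--> s1
s1 --b--> s1
s1 --b--> s1
s1 --a--> s1
s1 --a--> s1
s1 --a--> s1
s1 --a--> s1

s1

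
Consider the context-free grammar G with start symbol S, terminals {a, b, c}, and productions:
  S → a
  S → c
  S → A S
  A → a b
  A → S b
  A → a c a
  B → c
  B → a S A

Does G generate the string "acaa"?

yes

S ⇒ AS ⇒ acaS ⇒ acaa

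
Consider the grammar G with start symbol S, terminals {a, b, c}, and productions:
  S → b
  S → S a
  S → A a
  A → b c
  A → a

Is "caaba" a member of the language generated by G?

no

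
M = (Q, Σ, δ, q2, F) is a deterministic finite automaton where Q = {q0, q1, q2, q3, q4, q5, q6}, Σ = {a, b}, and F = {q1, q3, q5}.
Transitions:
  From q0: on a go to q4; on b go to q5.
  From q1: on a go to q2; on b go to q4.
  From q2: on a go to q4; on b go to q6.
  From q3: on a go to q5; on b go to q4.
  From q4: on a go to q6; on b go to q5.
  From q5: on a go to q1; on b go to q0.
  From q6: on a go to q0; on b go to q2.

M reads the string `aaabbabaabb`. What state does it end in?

q2 --a--> q4
q4 --a--> q6
q6 --a--> q0
q0 --b--> q5
q5 --b--> q0
q0 --a--> q4
q4 --b--> q5
q5 --a--> q1
q1 --a--> q2
q2 --b--> q6
q6 --b--> q2

q2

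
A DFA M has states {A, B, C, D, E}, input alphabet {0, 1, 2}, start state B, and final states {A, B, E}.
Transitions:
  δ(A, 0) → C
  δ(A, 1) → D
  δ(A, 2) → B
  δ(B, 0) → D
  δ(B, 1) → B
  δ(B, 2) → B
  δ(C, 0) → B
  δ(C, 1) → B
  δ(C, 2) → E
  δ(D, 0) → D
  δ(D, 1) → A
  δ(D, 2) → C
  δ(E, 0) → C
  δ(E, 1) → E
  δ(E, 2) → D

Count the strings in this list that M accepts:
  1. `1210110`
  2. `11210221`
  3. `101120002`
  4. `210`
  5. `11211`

`1210110`: rejected
`11210221`: accepted
`101120002`: rejected
`210`: rejected
`11211`: accepted

2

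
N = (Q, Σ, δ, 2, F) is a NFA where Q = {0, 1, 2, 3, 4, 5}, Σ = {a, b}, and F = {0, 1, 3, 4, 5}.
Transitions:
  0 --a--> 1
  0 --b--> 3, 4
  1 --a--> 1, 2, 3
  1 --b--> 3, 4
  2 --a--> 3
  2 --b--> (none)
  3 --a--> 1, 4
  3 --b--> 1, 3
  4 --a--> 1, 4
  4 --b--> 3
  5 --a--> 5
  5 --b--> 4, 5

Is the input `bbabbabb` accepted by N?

Start: {2}
read b: {}
The reachable set is empty and stays empty for the remaining 7 symbols.
Reachable ∩ accepting = {} — empty.

rejected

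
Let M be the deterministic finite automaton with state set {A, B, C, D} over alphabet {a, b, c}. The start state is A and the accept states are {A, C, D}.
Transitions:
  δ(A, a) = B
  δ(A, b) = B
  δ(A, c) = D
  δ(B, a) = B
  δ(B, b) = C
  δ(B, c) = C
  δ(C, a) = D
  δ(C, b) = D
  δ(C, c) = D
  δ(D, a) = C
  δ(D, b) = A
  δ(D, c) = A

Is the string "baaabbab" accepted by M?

A --b--> B
B --a--> B
B --a--> B
B --a--> B
B --b--> C
C --b--> D
D --a--> C
C --b--> D
End in state D, which is an accepting state.

accepted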